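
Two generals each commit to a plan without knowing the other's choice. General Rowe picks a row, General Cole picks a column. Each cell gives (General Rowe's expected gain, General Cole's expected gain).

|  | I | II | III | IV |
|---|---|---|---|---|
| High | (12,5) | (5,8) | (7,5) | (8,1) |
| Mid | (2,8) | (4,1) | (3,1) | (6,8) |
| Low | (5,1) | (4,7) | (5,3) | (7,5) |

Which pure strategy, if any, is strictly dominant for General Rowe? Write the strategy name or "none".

High vs Mid: I: 12>2, II: 5>4, III: 7>3, IV: 8>6.
High vs Low: I: 12>5, II: 5>4, III: 7>5, IV: 8>7.
High strictly beats every other strategy against every opponent action, so it is strictly dominant.

High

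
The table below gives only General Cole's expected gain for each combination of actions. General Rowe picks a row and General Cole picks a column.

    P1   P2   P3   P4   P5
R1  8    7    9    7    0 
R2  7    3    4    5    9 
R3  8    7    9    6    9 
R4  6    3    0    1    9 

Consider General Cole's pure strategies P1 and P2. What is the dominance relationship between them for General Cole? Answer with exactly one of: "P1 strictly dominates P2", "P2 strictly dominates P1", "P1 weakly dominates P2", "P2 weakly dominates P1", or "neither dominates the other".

P1's payoffs vs P2's, by General Rowe's action — R1: 8>7, R2: 7>3, R3: 8>7, R4: 6>3.
P1 gives a strictly higher payoff against every action of General Rowe, so P1 strictly dominates P2.

P1 strictly dominates P2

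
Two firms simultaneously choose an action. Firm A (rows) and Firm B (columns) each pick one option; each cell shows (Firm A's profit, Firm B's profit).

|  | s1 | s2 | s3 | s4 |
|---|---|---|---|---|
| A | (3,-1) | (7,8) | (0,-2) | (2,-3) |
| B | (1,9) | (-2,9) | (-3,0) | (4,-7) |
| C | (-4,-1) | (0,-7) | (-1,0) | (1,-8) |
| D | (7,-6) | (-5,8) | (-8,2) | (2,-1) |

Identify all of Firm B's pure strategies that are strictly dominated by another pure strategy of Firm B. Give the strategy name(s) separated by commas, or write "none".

s1 is not dominated — it holds its own against s2 at B (9=9); s3 at A (-1>-2); s4 at A (-1>-3).
s2: no other strategy beats it everywhere (s1 at A (8>-1); s3 at A (8>-2); s4 at A (8>-3)).
Nothing dominates s3: s1 at C (0>-1); s2 at C (0>-7); s4 at A (-2>-3).
s2 strictly dominates s4 — A: 8>-3, B: 9>-7, C: -7>-8, D: 8>-1.

s4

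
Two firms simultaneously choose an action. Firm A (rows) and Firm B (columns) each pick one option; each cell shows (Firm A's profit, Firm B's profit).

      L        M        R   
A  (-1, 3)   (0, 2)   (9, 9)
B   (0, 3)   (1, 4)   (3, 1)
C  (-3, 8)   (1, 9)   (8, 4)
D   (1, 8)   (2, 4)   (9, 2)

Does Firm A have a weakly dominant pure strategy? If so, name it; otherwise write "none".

D

D vs A: L: 1>-1, M: 2>0, R: 9=9.
D vs B: L: 1>0, M: 2>1, R: 9>3.
D vs C: L: 1>-3, M: 2>1, R: 9>8.
D is at least as good as every other strategy against every opponent action, so it is weakly dominant.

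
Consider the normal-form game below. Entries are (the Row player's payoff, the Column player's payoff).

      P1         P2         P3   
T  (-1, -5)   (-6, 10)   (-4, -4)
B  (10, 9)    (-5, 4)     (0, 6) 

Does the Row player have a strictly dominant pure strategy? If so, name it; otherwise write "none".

B

B vs T: P1: 10>-1, P2: -5>-6, P3: 0>-4.
B strictly beats every other strategy against every opponent action, so it is strictly dominant.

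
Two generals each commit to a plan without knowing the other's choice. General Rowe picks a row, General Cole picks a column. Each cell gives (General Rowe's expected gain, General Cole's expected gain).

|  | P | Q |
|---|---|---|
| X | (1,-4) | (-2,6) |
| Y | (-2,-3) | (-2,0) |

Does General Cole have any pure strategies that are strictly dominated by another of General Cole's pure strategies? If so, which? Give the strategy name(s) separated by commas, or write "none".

Q strictly dominates P — X: 6>-4, Y: 0>-3.
Q is not dominated — it holds its own against P at X (6>-4).

P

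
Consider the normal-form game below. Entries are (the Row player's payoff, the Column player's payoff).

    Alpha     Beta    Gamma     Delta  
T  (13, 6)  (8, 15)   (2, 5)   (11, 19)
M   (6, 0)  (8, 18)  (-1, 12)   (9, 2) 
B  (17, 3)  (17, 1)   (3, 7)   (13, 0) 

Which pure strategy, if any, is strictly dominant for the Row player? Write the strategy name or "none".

B

B vs T: Alpha: 17>13, Beta: 17>8, Gamma: 3>2, Delta: 13>11.
B vs M: Alpha: 17>6, Beta: 17>8, Gamma: 3>-1, Delta: 13>9.
B strictly beats every other strategy against every opponent action, so it is strictly dominant.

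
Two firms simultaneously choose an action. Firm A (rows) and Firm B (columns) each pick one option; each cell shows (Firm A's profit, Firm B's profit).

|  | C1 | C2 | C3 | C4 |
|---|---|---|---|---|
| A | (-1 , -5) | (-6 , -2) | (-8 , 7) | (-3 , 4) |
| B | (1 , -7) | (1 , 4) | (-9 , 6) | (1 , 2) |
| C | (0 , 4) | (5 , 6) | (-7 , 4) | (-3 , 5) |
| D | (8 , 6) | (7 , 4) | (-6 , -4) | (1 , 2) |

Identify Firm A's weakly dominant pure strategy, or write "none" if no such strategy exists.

D vs A: C1: 8>-1, C2: 7>-6, C3: -6>-8, C4: 1>-3.
D vs B: C1: 8>1, C2: 7>1, C3: -6>-9, C4: 1=1.
D vs C: C1: 8>0, C2: 7>5, C3: -6>-7, C4: 1>-3.
D is at least as good as every other strategy against every opponent action, so it is weakly dominant.

D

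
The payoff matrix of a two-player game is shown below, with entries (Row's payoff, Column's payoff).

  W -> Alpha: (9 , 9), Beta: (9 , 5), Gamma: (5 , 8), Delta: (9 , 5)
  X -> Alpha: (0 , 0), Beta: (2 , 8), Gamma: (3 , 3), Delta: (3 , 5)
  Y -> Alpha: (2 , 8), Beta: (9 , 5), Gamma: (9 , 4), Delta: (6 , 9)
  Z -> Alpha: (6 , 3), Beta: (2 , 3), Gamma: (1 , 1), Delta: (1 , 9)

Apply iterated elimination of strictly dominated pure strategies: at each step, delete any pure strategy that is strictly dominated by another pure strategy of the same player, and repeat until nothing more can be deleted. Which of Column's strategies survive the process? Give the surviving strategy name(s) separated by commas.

Row's strategy X is strictly dominated by W (Alpha: 9>0, Beta: 9>2, Gamma: 5>3, Delta: 9>3) and is removed.
Row's strategy Z is strictly dominated by W (Alpha: 9>6, Beta: 9>2, Gamma: 5>1, Delta: 9>1) and is removed.
For Column, Alpha strictly dominates Beta on the remaining rows (W: 9>5, Y: 8>5); eliminate Beta.
Column's strategy Gamma is strictly dominated by Alpha (W: 9>8, Y: 8>4) and is removed.
Row's strategy Y is strictly dominated by W (Alpha: 9>2, Delta: 9>6) and is removed.
For Column, Alpha strictly dominates Delta on the remaining rows (W: 9>5); eliminate Delta.
Among the remaining strategies, none is strictly dominated by another pure strategy of the same player, so the elimination stops.
Surviving strategies — Row: {W}; Column: {Alpha}.

Alpha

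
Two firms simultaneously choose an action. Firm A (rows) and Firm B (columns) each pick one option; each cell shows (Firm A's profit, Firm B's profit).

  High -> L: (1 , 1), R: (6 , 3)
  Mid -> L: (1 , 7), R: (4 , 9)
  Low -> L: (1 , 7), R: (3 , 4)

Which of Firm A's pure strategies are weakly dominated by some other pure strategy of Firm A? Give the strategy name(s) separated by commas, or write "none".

Nothing dominates High: Mid at R (6>4); Low at R (6>3).
Mid is weakly dominated by High (L: 1=1, R: 6>4).
Low is weakly dominated by High (L: 1=1, R: 6>3).

Mid, Low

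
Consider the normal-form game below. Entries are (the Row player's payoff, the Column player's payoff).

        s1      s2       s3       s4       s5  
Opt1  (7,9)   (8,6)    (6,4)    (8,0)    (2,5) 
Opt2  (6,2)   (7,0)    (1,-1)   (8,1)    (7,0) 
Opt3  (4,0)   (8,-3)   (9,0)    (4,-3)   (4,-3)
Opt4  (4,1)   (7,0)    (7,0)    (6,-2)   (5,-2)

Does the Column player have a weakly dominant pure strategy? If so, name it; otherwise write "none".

s1 vs s2: Opt1: 9>6, Opt2: 2>0, Opt3: 0>-3, Opt4: 1>0.
s1 vs s3: Opt1: 9>4, Opt2: 2>-1, Opt3: 0=0, Opt4: 1>0.
s1 vs s4: Opt1: 9>0, Opt2: 2>1, Opt3: 0>-3, Opt4: 1>-2.
s1 vs s5: Opt1: 9>5, Opt2: 2>0, Opt3: 0>-3, Opt4: 1>-2.
s1 is at least as good as every other strategy against every opponent action, so it is weakly dominant.

s1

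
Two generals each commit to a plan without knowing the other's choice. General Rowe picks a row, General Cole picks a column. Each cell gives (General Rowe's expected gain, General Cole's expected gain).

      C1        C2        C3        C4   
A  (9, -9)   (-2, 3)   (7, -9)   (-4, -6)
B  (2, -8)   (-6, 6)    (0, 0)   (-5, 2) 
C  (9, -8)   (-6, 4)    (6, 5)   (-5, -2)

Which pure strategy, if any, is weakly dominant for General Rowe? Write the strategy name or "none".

A vs B: C1: 9>2, C2: -2>-6, C3: 7>0, C4: -4>-5.
A vs C: C1: 9=9, C2: -2>-6, C3: 7>6, C4: -4>-5.
A is at least as good as every other strategy against every opponent action, so it is weakly dominant.

A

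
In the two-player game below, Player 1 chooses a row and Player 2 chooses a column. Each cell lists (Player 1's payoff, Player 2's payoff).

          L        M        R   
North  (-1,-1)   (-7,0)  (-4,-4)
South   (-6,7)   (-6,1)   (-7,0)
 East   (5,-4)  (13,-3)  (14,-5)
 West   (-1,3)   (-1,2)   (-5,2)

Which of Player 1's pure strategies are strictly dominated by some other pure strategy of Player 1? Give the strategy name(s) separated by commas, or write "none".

North is strictly dominated by East (L: 5>-1, M: 13>-7, R: 14>-4).
South: dominated, since East does at least as well everywhere (L: 5>-6, M: 13>-6, R: 14>-7).
East is not dominated — it holds its own against North at L (5>-1); South at L (5>-6); West at L (5>-1).
West is strictly dominated by East (L: 5>-1, M: 13>-1, R: 14>-5).

North, South, West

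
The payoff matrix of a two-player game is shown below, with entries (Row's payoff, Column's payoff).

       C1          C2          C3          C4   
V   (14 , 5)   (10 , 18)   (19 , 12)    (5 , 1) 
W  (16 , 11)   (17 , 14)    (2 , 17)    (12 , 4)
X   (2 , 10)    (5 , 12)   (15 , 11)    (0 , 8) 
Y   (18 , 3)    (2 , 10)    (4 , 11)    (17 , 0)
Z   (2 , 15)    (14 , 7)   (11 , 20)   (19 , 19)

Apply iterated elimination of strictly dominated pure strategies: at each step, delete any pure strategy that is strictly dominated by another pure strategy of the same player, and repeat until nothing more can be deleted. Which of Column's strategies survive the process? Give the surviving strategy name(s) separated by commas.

C2, C3

Row X is eliminated: V beats it against every remaining column (C1: 14>2, C2: 10>5, C3: 19>15, C4: 5>0).
For Column, C3 strictly dominates C1 on the remaining rows (V: 12>5, W: 17>11, Y: 11>3, Z: 20>15); eliminate C1.
Row's strategy Y is strictly dominated by Z (C2: 14>2, C3: 11>4, C4: 19>17) and is removed.
Column's strategy C4 is strictly dominated by C3 (V: 12>1, W: 17>4, Z: 20>19) and is removed.
Among the remaining strategies, none is strictly dominated by another pure strategy of the same player, so the elimination stops.
Surviving strategies — Row: {V, W, Z}; Column: {C2, C3}.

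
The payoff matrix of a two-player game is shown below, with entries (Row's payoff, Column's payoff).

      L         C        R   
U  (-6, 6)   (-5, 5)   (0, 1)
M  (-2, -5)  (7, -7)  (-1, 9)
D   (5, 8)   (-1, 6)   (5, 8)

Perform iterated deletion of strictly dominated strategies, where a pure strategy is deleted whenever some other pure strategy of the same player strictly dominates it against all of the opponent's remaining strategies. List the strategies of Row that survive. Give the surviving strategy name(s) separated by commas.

D

Row's strategy U is strictly dominated by D (L: 5>-6, C: -1>-5, R: 5>0) and is removed.
Column C is eliminated: L beats it against every remaining row (M: -5>-7, D: 8>6).
Row's strategy M is strictly dominated by D (L: 5>-2, R: 5>-1) and is removed.
Among the remaining strategies, none is strictly dominated by another pure strategy of the same player, so the elimination stops.
Surviving strategies — Row: {D}; Column: {L, R}.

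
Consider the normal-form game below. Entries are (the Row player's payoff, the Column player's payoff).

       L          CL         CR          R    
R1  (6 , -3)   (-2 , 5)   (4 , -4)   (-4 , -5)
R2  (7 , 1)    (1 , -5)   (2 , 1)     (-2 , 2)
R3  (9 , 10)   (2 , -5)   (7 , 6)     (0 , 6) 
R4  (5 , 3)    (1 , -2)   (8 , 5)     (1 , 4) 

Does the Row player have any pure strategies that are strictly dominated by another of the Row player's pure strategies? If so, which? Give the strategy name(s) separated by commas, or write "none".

R1, R2

R1: dominated, since R3 does at least as well everywhere (L: 9>6, CL: 2>-2, CR: 7>4, R: 0>-4).
R2: dominated, since R3 does at least as well everywhere (L: 9>7, CL: 2>1, CR: 7>2, R: 0>-2).
R3: no other strategy beats it everywhere (R1 at L (9>6); R2 at L (9>7); R4 at L (9>5)).
R4 is not dominated — it holds its own against R1 at CL (1>-2); R2 at CL (1=1); R3 at CR (8>7).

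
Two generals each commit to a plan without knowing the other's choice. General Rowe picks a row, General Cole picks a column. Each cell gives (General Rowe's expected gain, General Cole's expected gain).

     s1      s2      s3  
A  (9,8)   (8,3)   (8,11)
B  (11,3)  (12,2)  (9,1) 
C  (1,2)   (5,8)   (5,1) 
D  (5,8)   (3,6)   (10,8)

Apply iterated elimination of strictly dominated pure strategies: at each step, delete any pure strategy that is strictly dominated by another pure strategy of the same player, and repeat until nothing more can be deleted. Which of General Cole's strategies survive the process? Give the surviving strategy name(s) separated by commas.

s1, s3

General Rowe's strategy A is strictly dominated by B (s1: 11>9, s2: 12>8, s3: 9>8) and is removed.
General Rowe's strategy C is strictly dominated by B (s1: 11>1, s2: 12>5, s3: 9>5) and is removed.
For General Cole, s1 strictly dominates s2 on the remaining rows (B: 3>2, D: 8>6); eliminate s2.
Among the remaining strategies, none is strictly dominated by another pure strategy of the same player, so the elimination stops.
Surviving strategies — General Rowe: {B, D}; General Cole: {s1, s3}.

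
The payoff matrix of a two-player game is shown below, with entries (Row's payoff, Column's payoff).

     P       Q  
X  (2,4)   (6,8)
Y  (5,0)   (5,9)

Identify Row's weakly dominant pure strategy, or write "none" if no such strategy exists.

none

X fails to dominate Y at P (2<5).
Y fails to dominate X at Q (5<6).
No single strategy dominates all the others.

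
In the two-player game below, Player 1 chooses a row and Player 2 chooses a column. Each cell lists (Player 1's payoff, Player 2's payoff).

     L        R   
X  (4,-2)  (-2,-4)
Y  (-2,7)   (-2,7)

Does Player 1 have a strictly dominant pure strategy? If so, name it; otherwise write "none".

none

X fails to dominate Y at R (-2=-2).
Y fails to dominate X at L (-2<4).
No single strategy dominates all the others.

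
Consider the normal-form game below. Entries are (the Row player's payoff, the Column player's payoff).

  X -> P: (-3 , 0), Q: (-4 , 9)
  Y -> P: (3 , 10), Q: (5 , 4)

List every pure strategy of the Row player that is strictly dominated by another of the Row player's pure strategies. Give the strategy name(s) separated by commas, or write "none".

X

Y strictly dominates X — P: 3>-3, Q: 5>-4.
Y: no other strategy beats it everywhere (X at P (3>-3)).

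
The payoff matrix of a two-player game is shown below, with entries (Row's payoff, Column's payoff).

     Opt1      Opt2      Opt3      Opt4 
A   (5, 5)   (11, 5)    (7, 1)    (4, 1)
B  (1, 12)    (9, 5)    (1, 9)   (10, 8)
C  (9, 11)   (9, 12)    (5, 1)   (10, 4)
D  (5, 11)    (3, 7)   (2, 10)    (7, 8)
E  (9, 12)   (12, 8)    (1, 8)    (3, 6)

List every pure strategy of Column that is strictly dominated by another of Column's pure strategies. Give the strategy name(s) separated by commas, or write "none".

Opt1: no other strategy beats it everywhere (Opt2 at A (5=5); Opt3 at A (5>1); Opt4 at A (5>1)).
Opt2 is not dominated — it holds its own against Opt1 at A (5=5); Opt3 at A (5>1); Opt4 at A (5>1).
Opt3: dominated, since Opt1 does at least as well everywhere (A: 5>1, B: 12>9, C: 11>1, D: 11>10, E: 12>8).
Opt1 strictly dominates Opt4 — A: 5>1, B: 12>8, C: 11>4, D: 11>8, E: 12>6.

Opt3, Opt4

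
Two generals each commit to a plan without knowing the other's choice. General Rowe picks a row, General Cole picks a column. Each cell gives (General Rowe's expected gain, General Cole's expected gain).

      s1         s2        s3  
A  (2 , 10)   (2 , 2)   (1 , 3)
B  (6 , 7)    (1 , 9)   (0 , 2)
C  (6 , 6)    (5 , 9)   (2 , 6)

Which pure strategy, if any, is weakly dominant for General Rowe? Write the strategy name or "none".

C vs A: s1: 6>2, s2: 5>2, s3: 2>1.
C vs B: s1: 6=6, s2: 5>1, s3: 2>0.
C is at least as good as every other strategy against every opponent action, so it is weakly dominant.

C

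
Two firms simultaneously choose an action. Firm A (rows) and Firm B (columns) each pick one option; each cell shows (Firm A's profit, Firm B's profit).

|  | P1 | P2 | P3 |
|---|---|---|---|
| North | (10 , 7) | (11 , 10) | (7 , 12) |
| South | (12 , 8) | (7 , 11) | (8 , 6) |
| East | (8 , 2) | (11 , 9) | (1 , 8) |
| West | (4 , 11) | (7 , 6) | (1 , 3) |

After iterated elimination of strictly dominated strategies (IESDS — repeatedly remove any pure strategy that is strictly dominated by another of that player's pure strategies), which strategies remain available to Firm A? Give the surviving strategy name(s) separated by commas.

Row West is eliminated: North beats it against every remaining column (P1: 10>4, P2: 11>7, P3: 7>1).
Firm B's strategy P1 is strictly dominated by P2 (North: 10>7, South: 11>8, East: 9>2) and is removed.
Among the remaining strategies, none is strictly dominated by another pure strategy of the same player, so the elimination stops.
Surviving strategies — Firm A: {North, South, East}; Firm B: {P2, P3}.

North, South, East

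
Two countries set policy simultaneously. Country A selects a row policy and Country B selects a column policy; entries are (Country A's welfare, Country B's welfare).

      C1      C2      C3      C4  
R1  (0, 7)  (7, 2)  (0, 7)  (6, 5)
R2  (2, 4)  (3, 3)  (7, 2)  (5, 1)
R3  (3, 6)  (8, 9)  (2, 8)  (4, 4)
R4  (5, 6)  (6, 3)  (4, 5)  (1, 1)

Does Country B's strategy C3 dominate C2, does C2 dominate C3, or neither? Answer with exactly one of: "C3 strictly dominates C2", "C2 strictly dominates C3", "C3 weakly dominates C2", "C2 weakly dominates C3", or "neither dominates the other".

C3's payoffs vs C2's, by Country A's action — R1: 7>2, R2: 2<3, R3: 8<9, R4: 5>3.
C3 does better at R1, R4 but worse at R2, R3; neither strategy dominates the other.

neither dominates the other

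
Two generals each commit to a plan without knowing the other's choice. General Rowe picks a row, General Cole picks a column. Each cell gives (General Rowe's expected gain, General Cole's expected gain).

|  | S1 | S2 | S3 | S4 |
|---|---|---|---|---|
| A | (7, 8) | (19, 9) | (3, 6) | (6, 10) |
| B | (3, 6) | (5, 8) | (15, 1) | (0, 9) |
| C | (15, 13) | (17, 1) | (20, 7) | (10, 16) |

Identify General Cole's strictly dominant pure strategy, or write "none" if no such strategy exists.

S4

S4 vs S1: A: 10>8, B: 9>6, C: 16>13.
S4 vs S2: A: 10>9, B: 9>8, C: 16>1.
S4 vs S3: A: 10>6, B: 9>1, C: 16>7.
S4 strictly beats every other strategy against every opponent action, so it is strictly dominant.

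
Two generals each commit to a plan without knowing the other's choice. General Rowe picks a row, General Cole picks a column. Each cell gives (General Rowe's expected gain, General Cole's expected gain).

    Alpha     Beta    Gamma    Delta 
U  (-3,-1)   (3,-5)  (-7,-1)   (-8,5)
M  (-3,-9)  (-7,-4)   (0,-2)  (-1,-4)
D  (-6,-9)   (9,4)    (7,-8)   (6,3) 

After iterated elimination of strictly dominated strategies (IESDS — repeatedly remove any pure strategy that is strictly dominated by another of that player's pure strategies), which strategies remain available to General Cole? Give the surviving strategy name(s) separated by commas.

Column Alpha is eliminated: Delta beats it against every remaining row (U: 5>-1, M: -4>-9, D: 3>-9).
Row U is eliminated: D beats it against every remaining column (Beta: 9>3, Gamma: 7>-7, Delta: 6>-8).
Row M is eliminated: D beats it against every remaining column (Beta: 9>-7, Gamma: 7>0, Delta: 6>-1).
General Cole's strategy Gamma is strictly dominated by Beta (D: 4>-8) and is removed.
Column Delta is eliminated: Beta beats it against every remaining row (D: 4>3).
Among the remaining strategies, none is strictly dominated by another pure strategy of the same player, so the elimination stops.
Surviving strategies — General Rowe: {D}; General Cole: {Beta}.

Beta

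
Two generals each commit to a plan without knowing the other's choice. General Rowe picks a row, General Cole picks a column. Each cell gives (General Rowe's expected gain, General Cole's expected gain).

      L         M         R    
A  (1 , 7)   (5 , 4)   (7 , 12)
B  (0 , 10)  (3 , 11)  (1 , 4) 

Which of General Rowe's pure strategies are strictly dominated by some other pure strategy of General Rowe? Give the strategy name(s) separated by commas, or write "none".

B

Nothing dominates A: B at L (1>0).
B: dominated, since A does at least as well everywhere (L: 1>0, M: 5>3, R: 7>1).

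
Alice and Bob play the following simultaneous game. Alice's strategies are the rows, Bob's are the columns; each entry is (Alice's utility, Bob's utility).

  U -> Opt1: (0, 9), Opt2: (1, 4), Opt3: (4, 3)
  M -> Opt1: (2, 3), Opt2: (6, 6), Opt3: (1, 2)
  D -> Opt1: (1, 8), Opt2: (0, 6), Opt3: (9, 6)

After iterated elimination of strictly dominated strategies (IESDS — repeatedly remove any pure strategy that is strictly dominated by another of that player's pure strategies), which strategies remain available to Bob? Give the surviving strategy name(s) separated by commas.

Column Opt3 is eliminated: Opt1 beats it against every remaining row (U: 9>3, M: 3>2, D: 8>6).
For Alice, M strictly dominates U on the remaining columns (Opt1: 2>0, Opt2: 6>1); eliminate U.
Alice's strategy D is strictly dominated by M (Opt1: 2>1, Opt2: 6>0) and is removed.
For Bob, Opt2 strictly dominates Opt1 on the remaining rows (M: 6>3); eliminate Opt1.
Among the remaining strategies, none is strictly dominated by another pure strategy of the same player, so the elimination stops.
Surviving strategies — Alice: {M}; Bob: {Opt2}.

Opt2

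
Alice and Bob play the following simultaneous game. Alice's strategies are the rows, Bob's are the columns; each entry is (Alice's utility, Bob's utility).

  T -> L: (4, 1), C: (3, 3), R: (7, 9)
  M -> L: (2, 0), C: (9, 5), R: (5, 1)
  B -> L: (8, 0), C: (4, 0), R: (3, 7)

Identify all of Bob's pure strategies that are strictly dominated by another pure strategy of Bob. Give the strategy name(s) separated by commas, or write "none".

L

R strictly dominates L — T: 9>1, M: 1>0, B: 7>0.
Nothing dominates C: L at T (3>1); R at M (5>1).
R is not dominated — it holds its own against L at T (9>1); C at T (9>3).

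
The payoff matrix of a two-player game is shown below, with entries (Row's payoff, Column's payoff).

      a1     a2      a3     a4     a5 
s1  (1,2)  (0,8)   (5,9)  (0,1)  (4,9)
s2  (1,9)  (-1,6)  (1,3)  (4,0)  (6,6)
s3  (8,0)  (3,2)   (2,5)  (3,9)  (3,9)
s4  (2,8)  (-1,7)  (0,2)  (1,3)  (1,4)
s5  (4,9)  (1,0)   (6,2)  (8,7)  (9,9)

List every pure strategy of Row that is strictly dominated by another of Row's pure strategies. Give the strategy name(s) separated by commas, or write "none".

s1, s2, s4

s1 is strictly dominated by s5 (a1: 4>1, a2: 1>0, a3: 6>5, a4: 8>0, a5: 9>4).
s5 strictly dominates s2 — a1: 4>1, a2: 1>-1, a3: 6>1, a4: 8>4, a5: 9>6.
Nothing dominates s3: s1 at a1 (8>1); s2 at a1 (8>1); s4 at a1 (8>2); s5 at a1 (8>4).
s4: dominated, since s3 does at least as well everywhere (a1: 8>2, a2: 3>-1, a3: 2>0, a4: 3>1, a5: 3>1).
s5 is not dominated — it holds its own against s1 at a1 (4>1); s2 at a1 (4>1); s3 at a3 (6>2); s4 at a1 (4>2).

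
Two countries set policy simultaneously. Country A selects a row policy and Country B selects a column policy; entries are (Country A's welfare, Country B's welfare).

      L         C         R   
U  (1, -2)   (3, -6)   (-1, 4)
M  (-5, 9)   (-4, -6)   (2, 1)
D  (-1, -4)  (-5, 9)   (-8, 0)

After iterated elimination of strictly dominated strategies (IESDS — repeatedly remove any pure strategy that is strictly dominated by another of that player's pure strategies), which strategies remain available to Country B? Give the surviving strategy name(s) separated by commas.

For Country A, U strictly dominates D on the remaining columns (L: 1>-1, C: 3>-5, R: -1>-8); eliminate D.
Country B's strategy C is strictly dominated by L (U: -2>-6, M: 9>-6) and is removed.
Among the remaining strategies, none is strictly dominated by another pure strategy of the same player, so the elimination stops.
Surviving strategies — Country A: {U, M}; Country B: {L, R}.

L, R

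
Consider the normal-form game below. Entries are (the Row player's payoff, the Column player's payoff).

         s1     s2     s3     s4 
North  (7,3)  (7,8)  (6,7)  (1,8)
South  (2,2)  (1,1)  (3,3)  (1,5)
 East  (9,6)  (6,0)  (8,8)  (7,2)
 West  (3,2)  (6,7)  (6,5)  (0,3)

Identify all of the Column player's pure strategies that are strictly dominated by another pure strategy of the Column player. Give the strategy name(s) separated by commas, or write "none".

s3 strictly dominates s1 — North: 7>3, South: 3>2, East: 8>6, West: 5>2.
s2 is not dominated — it holds its own against s1 at North (8>3); s3 at North (8>7); s4 at North (8=8).
s3: no other strategy beats it everywhere (s1 at North (7>3); s2 at South (3>1); s4 at East (8>2)).
s4 is not dominated — it holds its own against s1 at North (8>3); s2 at North (8=8); s3 at North (8>7).

s1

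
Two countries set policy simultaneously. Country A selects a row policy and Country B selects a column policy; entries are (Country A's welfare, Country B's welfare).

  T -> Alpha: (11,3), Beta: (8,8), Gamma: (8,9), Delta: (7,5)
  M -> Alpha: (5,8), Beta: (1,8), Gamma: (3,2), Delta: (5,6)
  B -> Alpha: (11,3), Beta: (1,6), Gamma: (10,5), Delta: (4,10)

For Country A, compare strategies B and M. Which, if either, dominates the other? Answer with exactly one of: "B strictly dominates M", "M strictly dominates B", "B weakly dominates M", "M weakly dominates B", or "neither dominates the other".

neither dominates the other

Compare B to M across each choice by Country B: Alpha: 11>5, Beta: 1=1, Gamma: 10>3, Delta: 4<5.
B does better at Alpha, Gamma but worse at Delta; neither strategy dominates the other.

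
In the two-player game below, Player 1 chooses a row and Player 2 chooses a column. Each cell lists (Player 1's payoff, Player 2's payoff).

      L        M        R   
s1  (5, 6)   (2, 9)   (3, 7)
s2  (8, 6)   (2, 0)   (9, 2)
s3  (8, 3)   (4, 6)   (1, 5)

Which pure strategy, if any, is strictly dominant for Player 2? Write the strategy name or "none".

L fails to dominate M at s1 (6<9).
M fails to dominate L at s2 (0<6).
R fails to dominate L at s2 (2<6).
No single strategy dominates all the others.

none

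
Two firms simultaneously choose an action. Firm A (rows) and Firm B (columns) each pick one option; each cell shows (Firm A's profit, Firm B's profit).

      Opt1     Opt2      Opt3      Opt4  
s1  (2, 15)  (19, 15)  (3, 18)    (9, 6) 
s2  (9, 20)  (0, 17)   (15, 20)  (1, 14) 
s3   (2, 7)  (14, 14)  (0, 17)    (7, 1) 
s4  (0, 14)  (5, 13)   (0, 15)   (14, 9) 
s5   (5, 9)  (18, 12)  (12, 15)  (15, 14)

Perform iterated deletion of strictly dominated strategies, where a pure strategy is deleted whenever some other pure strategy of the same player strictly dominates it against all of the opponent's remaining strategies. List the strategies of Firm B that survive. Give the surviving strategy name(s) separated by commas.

Opt1, Opt3

Firm A's strategy s3 is strictly dominated by s5 (Opt1: 5>2, Opt2: 18>14, Opt3: 12>0, Opt4: 15>7) and is removed.
Firm A's strategy s4 is strictly dominated by s5 (Opt1: 5>0, Opt2: 18>5, Opt3: 12>0, Opt4: 15>14) and is removed.
For Firm B, Opt3 strictly dominates Opt2 on the remaining rows (s1: 18>15, s2: 20>17, s5: 15>12); eliminate Opt2.
Row s1 is eliminated: s5 beats it against every remaining column (Opt1: 5>2, Opt3: 12>3, Opt4: 15>9).
Column Opt4 is eliminated: Opt3 beats it against every remaining row (s2: 20>14, s5: 15>14).
For Firm A, s2 strictly dominates s5 on the remaining columns (Opt1: 9>5, Opt3: 15>12); eliminate s5.
Among the remaining strategies, none is strictly dominated by another pure strategy of the same player, so the elimination stops.
Surviving strategies — Firm A: {s2}; Firm B: {Opt1, Opt3}.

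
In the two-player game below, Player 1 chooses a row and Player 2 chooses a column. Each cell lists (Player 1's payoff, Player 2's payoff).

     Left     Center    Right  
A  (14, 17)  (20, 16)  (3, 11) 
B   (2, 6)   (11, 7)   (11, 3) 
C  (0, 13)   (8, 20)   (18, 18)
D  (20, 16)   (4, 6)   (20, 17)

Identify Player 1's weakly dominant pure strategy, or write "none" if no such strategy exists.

A fails to dominate B at Right (3<11).
B fails to dominate A at Left (2<14).
C fails to dominate A at Left (0<14).
D fails to dominate A at Center (4<20).
No single strategy dominates all the others.

none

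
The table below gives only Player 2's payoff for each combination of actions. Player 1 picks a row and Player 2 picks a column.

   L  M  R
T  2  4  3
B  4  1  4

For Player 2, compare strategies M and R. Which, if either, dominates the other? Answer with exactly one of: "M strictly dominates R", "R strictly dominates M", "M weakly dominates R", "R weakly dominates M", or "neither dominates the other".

neither dominates the other

M's payoffs vs R's, by Player 1's action — T: 4>3, B: 1<4.
M does better at T but worse at B; neither strategy dominates the other.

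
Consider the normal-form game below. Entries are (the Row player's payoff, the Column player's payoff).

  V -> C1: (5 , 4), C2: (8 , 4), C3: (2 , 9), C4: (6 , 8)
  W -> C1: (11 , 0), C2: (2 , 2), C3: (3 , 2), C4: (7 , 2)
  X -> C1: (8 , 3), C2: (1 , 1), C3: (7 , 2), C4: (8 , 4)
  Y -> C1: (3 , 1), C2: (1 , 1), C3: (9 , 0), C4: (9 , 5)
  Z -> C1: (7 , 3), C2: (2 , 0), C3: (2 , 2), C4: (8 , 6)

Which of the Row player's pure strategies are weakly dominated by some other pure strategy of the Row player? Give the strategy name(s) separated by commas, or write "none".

V: no other strategy beats it everywhere (W at C2 (8>2); X at C2 (8>1); Y at C1 (5>3); Z at C2 (8>2)).
W: no other strategy beats it everywhere (V at C1 (11>5); X at C1 (11>8); Y at C1 (11>3); Z at C1 (11>7)).
X is not dominated — it holds its own against V at C1 (8>5); W at C3 (7>3); Y at C1 (8>3); Z at C1 (8>7).
Y: no other strategy beats it everywhere (V at C3 (9>2); W at C3 (9>3); X at C3 (9>7); Z at C3 (9>2)).
Z is not dominated — it holds its own against V at C1 (7>5); W at C4 (8>7); X at C2 (2>1); Y at C1 (7>3).

none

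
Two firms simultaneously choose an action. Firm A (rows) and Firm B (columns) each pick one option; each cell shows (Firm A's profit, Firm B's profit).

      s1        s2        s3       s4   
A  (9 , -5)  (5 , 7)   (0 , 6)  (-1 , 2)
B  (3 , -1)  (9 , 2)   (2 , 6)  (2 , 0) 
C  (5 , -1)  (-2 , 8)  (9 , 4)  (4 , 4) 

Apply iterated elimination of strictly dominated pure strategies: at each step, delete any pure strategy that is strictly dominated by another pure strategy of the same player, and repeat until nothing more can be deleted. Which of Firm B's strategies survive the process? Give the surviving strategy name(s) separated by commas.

Column s1 is eliminated: s2 beats it against every remaining row (A: 7>-5, B: 2>-1, C: 8>-1).
Firm A's strategy A is strictly dominated by B (s2: 9>5, s3: 2>0, s4: 2>-1) and is removed.
Column s4 is eliminated: s2 beats it against every remaining row (B: 2>0, C: 8>4).
Among the remaining strategies, none is strictly dominated by another pure strategy of the same player, so the elimination stops.
Surviving strategies — Firm A: {B, C}; Firm B: {s2, s3}.

s2, s3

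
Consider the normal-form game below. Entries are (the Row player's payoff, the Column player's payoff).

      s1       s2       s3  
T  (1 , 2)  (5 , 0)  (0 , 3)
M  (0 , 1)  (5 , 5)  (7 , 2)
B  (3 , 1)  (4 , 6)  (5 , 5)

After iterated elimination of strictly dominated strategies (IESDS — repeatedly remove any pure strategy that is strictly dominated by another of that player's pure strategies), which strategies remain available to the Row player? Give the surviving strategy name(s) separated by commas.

T, M

Column s1 is eliminated: s3 beats it against every remaining row (T: 3>2, M: 2>1, B: 5>1).
Row B is eliminated: M beats it against every remaining column (s2: 5>4, s3: 7>5).
Among the remaining strategies, none is strictly dominated by another pure strategy of the same player, so the elimination stops.
Surviving strategies — the Row player: {T, M}; the Column player: {s2, s3}.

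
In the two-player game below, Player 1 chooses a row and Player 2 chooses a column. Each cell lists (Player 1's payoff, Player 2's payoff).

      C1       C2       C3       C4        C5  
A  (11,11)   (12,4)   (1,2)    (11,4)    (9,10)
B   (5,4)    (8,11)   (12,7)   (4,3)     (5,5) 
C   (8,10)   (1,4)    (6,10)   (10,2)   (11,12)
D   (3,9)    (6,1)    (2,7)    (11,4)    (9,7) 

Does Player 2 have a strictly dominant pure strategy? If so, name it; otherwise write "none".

none

C1 fails to dominate C2 at B (4<11).
C2 fails to dominate C1 at A (4<11).
C3 fails to dominate C1 at A (2<11).
C4 fails to dominate C1 at A (4<11).
C5 fails to dominate C1 at A (10<11).
No single strategy dominates all the others.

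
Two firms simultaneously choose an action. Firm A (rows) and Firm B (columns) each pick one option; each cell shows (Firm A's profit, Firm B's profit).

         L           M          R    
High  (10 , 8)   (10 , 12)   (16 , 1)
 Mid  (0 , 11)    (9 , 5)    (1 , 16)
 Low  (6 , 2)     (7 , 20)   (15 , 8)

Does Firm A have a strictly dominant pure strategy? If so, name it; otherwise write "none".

High vs Mid: L: 10>0, M: 10>9, R: 16>1.
High vs Low: L: 10>6, M: 10>7, R: 16>15.
High strictly beats every other strategy against every opponent action, so it is strictly dominant.

High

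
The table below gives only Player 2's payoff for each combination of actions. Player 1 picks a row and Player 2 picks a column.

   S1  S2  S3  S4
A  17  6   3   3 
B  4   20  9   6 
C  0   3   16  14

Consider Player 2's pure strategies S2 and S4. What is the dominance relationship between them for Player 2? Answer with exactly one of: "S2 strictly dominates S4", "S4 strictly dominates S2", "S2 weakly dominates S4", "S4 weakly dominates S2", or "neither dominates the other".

neither dominates the other

Compare S2 to S4 across each choice by Player 1: A: 6>3, B: 20>6, C: 3<14.
S2 does better at A, B but worse at C; neither strategy dominates the other.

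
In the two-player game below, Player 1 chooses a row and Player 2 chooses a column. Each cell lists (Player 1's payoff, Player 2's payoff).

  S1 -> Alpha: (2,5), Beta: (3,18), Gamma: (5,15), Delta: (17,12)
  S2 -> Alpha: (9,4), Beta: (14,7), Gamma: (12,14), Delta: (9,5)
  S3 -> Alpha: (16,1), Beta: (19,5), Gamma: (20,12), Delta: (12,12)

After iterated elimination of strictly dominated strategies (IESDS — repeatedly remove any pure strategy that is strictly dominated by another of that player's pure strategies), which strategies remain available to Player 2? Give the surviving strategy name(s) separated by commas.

Beta, Gamma, Delta

For Player 1, S3 strictly dominates S2 on the remaining columns (Alpha: 16>9, Beta: 19>14, Gamma: 20>12, Delta: 12>9); eliminate S2.
Player 2's strategy Alpha is strictly dominated by Beta (S1: 18>5, S3: 5>1) and is removed.
Among the remaining strategies, none is strictly dominated by another pure strategy of the same player, so the elimination stops.
Surviving strategies — Player 1: {S1, S3}; Player 2: {Beta, Gamma, Delta}.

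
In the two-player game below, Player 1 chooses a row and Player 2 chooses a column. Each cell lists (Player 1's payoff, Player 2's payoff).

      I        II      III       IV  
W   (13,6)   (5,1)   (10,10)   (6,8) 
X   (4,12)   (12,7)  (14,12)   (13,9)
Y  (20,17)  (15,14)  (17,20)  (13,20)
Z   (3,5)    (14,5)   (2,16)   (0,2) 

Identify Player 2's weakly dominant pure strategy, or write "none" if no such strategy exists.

III

III vs I: W: 10>6, X: 12=12, Y: 20>17, Z: 16>5.
III vs II: W: 10>1, X: 12>7, Y: 20>14, Z: 16>5.
III vs IV: W: 10>8, X: 12>9, Y: 20=20, Z: 16>2.
III is at least as good as every other strategy against every opponent action, so it is weakly dominant.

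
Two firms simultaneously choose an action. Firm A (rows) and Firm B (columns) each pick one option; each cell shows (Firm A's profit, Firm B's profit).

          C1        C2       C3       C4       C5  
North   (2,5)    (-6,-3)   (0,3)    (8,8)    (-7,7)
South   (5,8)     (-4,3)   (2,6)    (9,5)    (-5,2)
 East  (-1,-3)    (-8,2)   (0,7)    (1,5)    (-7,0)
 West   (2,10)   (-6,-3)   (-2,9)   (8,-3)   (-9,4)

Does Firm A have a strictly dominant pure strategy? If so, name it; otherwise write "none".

South vs North: C1: 5>2, C2: -4>-6, C3: 2>0, C4: 9>8, C5: -5>-7.
South vs East: C1: 5>-1, C2: -4>-8, C3: 2>0, C4: 9>1, C5: -5>-7.
South vs West: C1: 5>2, C2: -4>-6, C3: 2>-2, C4: 9>8, C5: -5>-9.
South strictly beats every other strategy against every opponent action, so it is strictly dominant.

South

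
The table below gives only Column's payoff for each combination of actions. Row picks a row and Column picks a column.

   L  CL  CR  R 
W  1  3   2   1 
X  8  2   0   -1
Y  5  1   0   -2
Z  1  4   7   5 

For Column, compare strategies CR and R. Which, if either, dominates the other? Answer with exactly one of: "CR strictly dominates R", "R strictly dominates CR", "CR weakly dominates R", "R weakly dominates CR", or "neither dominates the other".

CR strictly dominates R

Compare CR to R across every action of Row: W: 2>1, X: 0>-1, Y: 0>-2, Z: 7>5.
CR gives a strictly higher payoff against every action of Row, so CR strictly dominates R.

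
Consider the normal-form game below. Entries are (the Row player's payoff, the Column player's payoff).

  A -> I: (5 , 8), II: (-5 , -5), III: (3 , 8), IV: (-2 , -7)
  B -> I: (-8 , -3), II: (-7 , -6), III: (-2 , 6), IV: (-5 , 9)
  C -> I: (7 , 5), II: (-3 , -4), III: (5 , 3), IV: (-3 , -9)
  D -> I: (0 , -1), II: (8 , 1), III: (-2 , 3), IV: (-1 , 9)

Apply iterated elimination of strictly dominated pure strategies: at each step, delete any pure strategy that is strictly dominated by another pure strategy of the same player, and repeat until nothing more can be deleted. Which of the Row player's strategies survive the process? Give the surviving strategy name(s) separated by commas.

The Row player's strategy B is strictly dominated by A (I: 5>-8, II: -5>-7, III: 3>-2, IV: -2>-5) and is removed.
The Column player's strategy II is strictly dominated by III (A: 8>-5, C: 3>-4, D: 3>1) and is removed.
Among the remaining strategies, none is strictly dominated by another pure strategy of the same player, so the elimination stops.
Surviving strategies — the Row player: {A, C, D}; the Column player: {I, III, IV}.

A, C, D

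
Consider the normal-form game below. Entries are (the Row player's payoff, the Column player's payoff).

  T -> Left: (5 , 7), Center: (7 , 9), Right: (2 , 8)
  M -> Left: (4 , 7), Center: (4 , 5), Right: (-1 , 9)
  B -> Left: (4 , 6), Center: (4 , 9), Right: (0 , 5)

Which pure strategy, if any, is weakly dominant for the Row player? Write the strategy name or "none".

T vs M: Left: 5>4, Center: 7>4, Right: 2>-1.
T vs B: Left: 5>4, Center: 7>4, Right: 2>0.
T is at least as good as every other strategy against every opponent action, so it is weakly dominant.

T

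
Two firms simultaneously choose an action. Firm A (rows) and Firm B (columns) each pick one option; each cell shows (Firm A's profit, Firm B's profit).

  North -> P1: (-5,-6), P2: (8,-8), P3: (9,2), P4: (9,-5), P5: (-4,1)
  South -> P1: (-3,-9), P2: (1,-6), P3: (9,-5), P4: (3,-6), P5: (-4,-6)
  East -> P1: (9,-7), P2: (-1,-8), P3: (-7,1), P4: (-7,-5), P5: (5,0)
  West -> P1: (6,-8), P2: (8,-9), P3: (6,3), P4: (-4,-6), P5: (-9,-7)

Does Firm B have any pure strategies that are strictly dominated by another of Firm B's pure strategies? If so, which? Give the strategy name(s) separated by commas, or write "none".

P3 strictly dominates P1 — North: 2>-6, South: -5>-9, East: 1>-7, West: 3>-8.
P2: dominated, since P3 does at least as well everywhere (North: 2>-8, South: -5>-6, East: 1>-8, West: 3>-9).
P3: no other strategy beats it everywhere (P1 at North (2>-6); P2 at North (2>-8); P4 at North (2>-5); P5 at North (2>1)).
P4: dominated, since P3 does at least as well everywhere (North: 2>-5, South: -5>-6, East: 1>-5, West: 3>-6).
P5 is strictly dominated by P3 (North: 2>1, South: -5>-6, East: 1>0, West: 3>-7).

P1, P2, P4, P5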